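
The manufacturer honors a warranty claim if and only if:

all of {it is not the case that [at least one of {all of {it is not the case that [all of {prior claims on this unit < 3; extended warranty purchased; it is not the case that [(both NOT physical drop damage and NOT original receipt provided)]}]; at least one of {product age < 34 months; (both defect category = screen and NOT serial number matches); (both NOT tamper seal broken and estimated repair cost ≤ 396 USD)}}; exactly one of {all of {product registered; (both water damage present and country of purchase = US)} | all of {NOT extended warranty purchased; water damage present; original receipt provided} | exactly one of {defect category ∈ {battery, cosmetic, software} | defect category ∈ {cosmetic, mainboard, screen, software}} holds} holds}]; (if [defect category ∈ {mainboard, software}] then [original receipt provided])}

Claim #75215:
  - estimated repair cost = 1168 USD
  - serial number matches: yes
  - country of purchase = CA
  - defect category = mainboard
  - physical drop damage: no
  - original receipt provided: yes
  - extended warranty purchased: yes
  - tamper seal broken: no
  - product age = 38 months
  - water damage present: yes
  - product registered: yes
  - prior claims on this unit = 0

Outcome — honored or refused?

Refused

Atomic conditions:
  prior claims on this unit < 3: 0 < 3 is true
  extended warranty purchased: yes → true
  NOT physical drop damage: no → true
  NOT original receipt provided: yes → false
  product age < 34 months: 38 < 34 is false
  defect category = screen: mainboard == screen is false
  NOT serial number matches: yes → false
  NOT tamper seal broken: no → true
  estimated repair cost ≤ 396 USD: 1168 ≤ 396 is false
  product registered: yes → true
  water damage present: yes → true
  country of purchase = US: CA == US is false
  NOT extended warranty purchased: yes → false
  original receipt provided: yes → true
  defect category ∈ {battery, cosmetic, software}: mainboard is not in the set → false
  defect category ∈ {cosmetic, mainboard, screen, software}: mainboard is in the set → true
  defect category ∈ {mainboard, software}: mainboard is in the set → true
Combine:
[1.1.1.1.1.3.1] true AND false = false
[1.1.1.1.1.3] NOT false = true
[1.1.1.1.1] true AND true AND true = true
[1.1.1.1] NOT true = false
[1.1.1.2.2] false AND false = false
[1.1.1.2.3] true AND false = false
[1.1.1.2] false OR false OR false = false
[1.1.1] false AND false = false
[1.1.2.1.2] true AND false = false
[1.1.2.1] true AND false = false
[1.1.2.2] false AND true AND true = false
[1.1.2.3] exactly-one(false, true) = true
[1.1.2] exactly-one(false, false, true) = true
[1.1] false OR true = true
[1] NOT true = false
[2] true → true = true
[root] false AND true = false
Overall: false → refused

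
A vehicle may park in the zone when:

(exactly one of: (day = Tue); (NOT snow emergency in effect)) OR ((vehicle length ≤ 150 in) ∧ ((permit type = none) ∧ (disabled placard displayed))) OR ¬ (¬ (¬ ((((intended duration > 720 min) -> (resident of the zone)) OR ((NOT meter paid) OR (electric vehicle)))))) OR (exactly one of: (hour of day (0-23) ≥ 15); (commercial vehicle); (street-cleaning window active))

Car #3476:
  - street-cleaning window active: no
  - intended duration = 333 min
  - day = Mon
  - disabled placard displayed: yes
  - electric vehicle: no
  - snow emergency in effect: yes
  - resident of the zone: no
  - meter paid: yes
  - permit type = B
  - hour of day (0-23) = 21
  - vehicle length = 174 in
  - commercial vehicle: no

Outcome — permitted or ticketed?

Atomic conditions:
  day = Tue: Mon == Tue is false
  NOT snow emergency in effect: yes → false
  vehicle length ≤ 150 in: 174 ≤ 150 is false
  permit type = none: B == none is false
  disabled placard displayed: yes → true
  intended duration > 720 min: 333 > 720 is false
  resident of the zone: no → false
  NOT meter paid: yes → false
  electric vehicle: no → false
  hour of day (0-23) ≥ 15: 21 ≥ 15 is true
  commercial vehicle: no → false
  street-cleaning window active: no → false
Combine:
[1] exactly-one(false, false) = false
[2.2] false AND true = false
[2] false AND false = false
[3.1.1.1.1] false → false (antecedent false ⇒ implication holds) = true
[3.1.1.1.2] false OR false = false
[3.1.1.1] true OR false = true
[3.1.1] NOT true = false
[3.1] NOT false = true
[3] NOT true = false
[4] exactly-one(true, false, false) = true
[root] false OR false OR false OR true = true
Overall: true → permitted

Permitted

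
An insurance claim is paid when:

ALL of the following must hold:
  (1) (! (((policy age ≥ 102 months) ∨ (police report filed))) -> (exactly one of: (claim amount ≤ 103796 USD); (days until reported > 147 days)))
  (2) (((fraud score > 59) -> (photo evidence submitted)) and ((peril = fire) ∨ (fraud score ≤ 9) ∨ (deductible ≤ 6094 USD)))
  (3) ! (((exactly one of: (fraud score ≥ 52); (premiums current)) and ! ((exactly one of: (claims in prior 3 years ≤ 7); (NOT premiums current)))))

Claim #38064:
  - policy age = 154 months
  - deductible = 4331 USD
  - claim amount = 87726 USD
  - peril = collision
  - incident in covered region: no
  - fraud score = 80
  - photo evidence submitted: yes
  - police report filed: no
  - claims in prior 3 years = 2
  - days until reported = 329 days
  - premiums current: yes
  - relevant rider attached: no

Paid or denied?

Atomic conditions:
  policy age ≥ 102 months: 154 ≥ 102 is true
  police report filed: no → false
  claim amount ≤ 103796 USD: 87726 ≤ 103796 is true
  days until reported > 147 days: 329 > 147 is true
  fraud score > 59: 80 > 59 is true
  photo evidence submitted: yes → true
  peril = fire: collision == fire is false
  fraud score ≤ 9: 80 ≤ 9 is false
  deductible ≤ 6094 USD: 4331 ≤ 6094 is true
  fraud score ≥ 52: 80 ≥ 52 is true
  premiums current: yes → true
  claims in prior 3 years ≤ 7: 2 ≤ 7 is true
  NOT premiums current: yes → false
Combine:
[1.1.1] true OR false = true
[1.1] NOT true = false
[1.2] exactly-one(true, true) = false
[1] false → false (antecedent false ⇒ implication holds) = true
[2.1] true → true = true
[2.2] false OR false OR true = true
[2] true AND true = true
[3.1.1] exactly-one(true, true) = false
[3.1.2.1] exactly-one(true, false) = true
[3.1.2] NOT true = false
[3.1] false AND false = false
[3] NOT false = true
[root] true AND true AND true = true
Overall: true → paid

Paid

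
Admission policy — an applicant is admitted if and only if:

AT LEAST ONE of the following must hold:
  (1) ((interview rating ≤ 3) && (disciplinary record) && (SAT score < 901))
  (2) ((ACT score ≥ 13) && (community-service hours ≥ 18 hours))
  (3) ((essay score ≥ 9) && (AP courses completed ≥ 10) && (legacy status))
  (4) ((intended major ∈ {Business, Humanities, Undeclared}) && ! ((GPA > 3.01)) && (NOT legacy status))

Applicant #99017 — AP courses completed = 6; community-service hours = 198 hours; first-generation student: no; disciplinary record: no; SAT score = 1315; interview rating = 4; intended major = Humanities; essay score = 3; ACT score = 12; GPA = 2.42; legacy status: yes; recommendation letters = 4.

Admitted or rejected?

Rejected

Atomic conditions:
  interview rating ≤ 3: 4 ≤ 3 is false
  disciplinary record: no → false
  SAT score < 901: 1315 < 901 is false
  ACT score ≥ 13: 12 ≥ 13 is false
  community-service hours ≥ 18 hours: 198 ≥ 18 is true
  essay score ≥ 9: 3 ≥ 9 is false
  AP courses completed ≥ 10: 6 ≥ 10 is false
  legacy status: yes → true
  intended major ∈ {Business, Humanities, Undeclared}: Humanities is in the set → true
  GPA > 3.01: 2.42 > 3.01 is false
  NOT legacy status: yes → false
Combine:
[1] false AND false AND false = false
[2] false AND true = false
[3] false AND false AND true = false
[4.2] NOT false = true
[4] true AND true AND false = false
[root] false OR false OR false OR false = false
Overall: false → rejected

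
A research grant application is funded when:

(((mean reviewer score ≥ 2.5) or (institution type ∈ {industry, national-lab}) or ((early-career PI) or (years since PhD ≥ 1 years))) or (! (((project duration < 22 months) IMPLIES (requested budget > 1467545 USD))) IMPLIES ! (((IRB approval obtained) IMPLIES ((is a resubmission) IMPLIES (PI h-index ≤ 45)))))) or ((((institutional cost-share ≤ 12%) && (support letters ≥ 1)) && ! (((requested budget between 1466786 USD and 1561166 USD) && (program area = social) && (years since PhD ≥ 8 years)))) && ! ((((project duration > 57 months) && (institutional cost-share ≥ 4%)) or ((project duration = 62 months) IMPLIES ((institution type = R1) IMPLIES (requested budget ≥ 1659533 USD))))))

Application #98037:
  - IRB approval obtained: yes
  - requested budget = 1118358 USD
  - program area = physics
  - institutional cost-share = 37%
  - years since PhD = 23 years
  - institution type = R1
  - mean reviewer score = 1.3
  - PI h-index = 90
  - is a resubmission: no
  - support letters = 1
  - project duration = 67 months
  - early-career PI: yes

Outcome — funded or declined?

Atomic conditions:
  mean reviewer score ≥ 2.5: 1.3 ≥ 2.5 is false
  institution type ∈ {industry, national-lab}: R1 is not in the set → false
  early-career PI: yes → true
  years since PhD ≥ 1 years: 23 ≥ 1 is true
  project duration < 22 months: 67 < 22 is false
  requested budget > 1467545 USD: 1118358 > 1467545 is false
  IRB approval obtained: yes → true
  is a resubmission: no → false
  PI h-index ≤ 45: 90 ≤ 45 is false
  institutional cost-share ≤ 12%: 37 ≤ 12 is false
  support letters ≥ 1: 1 ≥ 1 is true
  requested budget between 1466786 USD and 1561166 USD: 1118358 in [1466786, 1561166] is false
  program area = social: physics == social is false
  years since PhD ≥ 8 years: 23 ≥ 8 is true
  project duration > 57 months: 67 > 57 is true
  institutional cost-share ≥ 4%: 37 ≥ 4 is true
  project duration = 62 months: 67 == 62 is false
  institution type = R1: R1 == R1 is true
  requested budget ≥ 1659533 USD: 1118358 ≥ 1659533 is false
Combine:
[1.1.3] true OR true = true
[1.1] false OR false OR true = true
[1.2.1.1] false → false (antecedent false ⇒ implication holds) = true
[1.2.1] NOT true = false
[1.2.2.1.2] false → false (antecedent false ⇒ implication holds) = true
[1.2.2.1] true → true = true
[1.2.2] NOT true = false
[1.2] false → false (antecedent false ⇒ implication holds) = true
[1] true OR true = true
[2.1.1] false AND true = false
[2.1.2.1] false AND false AND true = false
[2.1.2] NOT false = true
[2.1] false AND true = false
[2.2.1.1] true AND true = true
[2.2.1.2.2] true → false = false
[2.2.1.2] false → false (antecedent false ⇒ implication holds) = true
[2.2.1] true OR true = true
[2.2] NOT true = false
[2] false AND false = false
[root] true OR false = true
Overall: true → funded

Funded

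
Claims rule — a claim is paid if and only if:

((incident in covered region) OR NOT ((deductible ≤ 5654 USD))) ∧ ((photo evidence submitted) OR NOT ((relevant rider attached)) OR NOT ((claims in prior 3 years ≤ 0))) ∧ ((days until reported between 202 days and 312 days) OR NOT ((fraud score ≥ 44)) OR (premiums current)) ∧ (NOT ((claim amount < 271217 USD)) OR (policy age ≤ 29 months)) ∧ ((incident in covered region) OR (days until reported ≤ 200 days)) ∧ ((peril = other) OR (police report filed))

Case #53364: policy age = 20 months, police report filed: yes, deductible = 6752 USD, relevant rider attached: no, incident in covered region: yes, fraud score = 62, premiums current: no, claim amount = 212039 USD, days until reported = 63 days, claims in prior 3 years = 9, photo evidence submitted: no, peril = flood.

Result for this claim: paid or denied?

Atomic conditions:
  incident in covered region: yes → true
  deductible ≤ 5654 USD: 6752 ≤ 5654 is false
  photo evidence submitted: no → false
  relevant rider attached: no → false
  claims in prior 3 years ≤ 0: 9 ≤ 0 is false
  days until reported between 202 days and 312 days: 63 in [202, 312] is false
  fraud score ≥ 44: 62 ≥ 44 is true
  premiums current: no → false
  claim amount < 271217 USD: 212039 < 271217 is true
  policy age ≤ 29 months: 20 ≤ 29 is true
  days until reported ≤ 200 days: 63 ≤ 200 is true
  peril = other: flood == other is false
  police report filed: yes → true
Combine:
[1.2] NOT false = true
[1] true OR true = true
[2.2] NOT false = true
[2.3] NOT false = true
[2] false OR true OR true = true
[3.2] NOT true = false
[3] false OR false OR false = false
[4.1] NOT true = false
[4] false OR true = true
[5] true OR true = true
[6] false OR true = true
[root] true AND true AND false AND true AND true AND true = false
Overall: false → denied

Denied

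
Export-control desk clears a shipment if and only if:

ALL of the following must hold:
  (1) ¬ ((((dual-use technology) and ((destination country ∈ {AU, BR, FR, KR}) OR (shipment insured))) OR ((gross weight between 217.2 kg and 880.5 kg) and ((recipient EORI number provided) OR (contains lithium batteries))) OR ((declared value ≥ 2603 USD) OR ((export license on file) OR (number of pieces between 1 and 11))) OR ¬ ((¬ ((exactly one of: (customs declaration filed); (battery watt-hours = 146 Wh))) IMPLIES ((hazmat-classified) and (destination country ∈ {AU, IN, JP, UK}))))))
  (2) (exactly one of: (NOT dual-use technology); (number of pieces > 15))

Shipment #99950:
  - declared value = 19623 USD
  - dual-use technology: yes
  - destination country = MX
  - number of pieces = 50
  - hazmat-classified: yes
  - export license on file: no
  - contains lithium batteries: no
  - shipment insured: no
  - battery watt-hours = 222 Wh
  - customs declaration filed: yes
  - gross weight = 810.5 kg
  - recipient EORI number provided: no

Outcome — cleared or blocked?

Blocked

Atomic conditions:
  dual-use technology: yes → true
  destination country ∈ {AU, BR, FR, KR}: MX is not in the set → false
  shipment insured: no → false
  gross weight between 217.2 kg and 880.5 kg: 810.5 in [217.2, 880.5] is true
  recipient EORI number provided: no → false
  contains lithium batteries: no → false
  declared value ≥ 2603 USD: 19623 ≥ 2603 is true
  export license on file: no → false
  number of pieces between 1 and 11: 50 in [1, 11] is false
  customs declaration filed: yes → true
  battery watt-hours = 146 Wh: 222 == 146 is false
  hazmat-classified: yes → true
  destination country ∈ {AU, IN, JP, UK}: MX is not in the set → false
  NOT dual-use technology: yes → false
  number of pieces > 15: 50 > 15 is true
Combine:
[1.1.1.2] false OR false = false
[1.1.1] true AND false = false
[1.1.2.2] false OR false = false
[1.1.2] true AND false = false
[1.1.3.2] false OR false = false
[1.1.3] true OR false = true
[1.1.4.1.1.1] exactly-one(true, false) = true
[1.1.4.1.1] NOT true = false
[1.1.4.1.2] true AND false = false
[1.1.4.1] false → false (antecedent false ⇒ implication holds) = true
[1.1.4] NOT true = false
[1.1] false OR false OR true OR false = true
[1] NOT true = false
[2] exactly-one(false, true) = true
[root] false AND true = false
Overall: false → blocked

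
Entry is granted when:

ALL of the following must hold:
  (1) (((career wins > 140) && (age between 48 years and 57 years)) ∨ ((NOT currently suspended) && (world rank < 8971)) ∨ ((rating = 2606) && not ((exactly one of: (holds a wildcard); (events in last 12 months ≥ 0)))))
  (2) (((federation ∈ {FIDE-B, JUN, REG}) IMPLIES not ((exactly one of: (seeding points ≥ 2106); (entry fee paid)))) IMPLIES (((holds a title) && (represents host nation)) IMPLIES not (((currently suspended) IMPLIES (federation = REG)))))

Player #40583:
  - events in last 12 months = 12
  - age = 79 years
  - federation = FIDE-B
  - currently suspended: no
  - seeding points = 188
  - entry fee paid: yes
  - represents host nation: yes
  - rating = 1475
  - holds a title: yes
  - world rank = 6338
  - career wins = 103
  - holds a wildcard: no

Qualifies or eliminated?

Qualifies

Atomic conditions:
  career wins > 140: 103 > 140 is false
  age between 48 years and 57 years: 79 in [48, 57] is false
  NOT currently suspended: no → true
  world rank < 8971: 6338 < 8971 is true
  rating = 2606: 1475 == 2606 is false
  holds a wildcard: no → false
  events in last 12 months ≥ 0: 12 ≥ 0 is true
  federation ∈ {FIDE-B, JUN, REG}: FIDE-B is in the set → true
  seeding points ≥ 2106: 188 ≥ 2106 is false
  entry fee paid: yes → true
  holds a title: yes → true
  represents host nation: yes → true
  currently suspended: no → false
  federation = REG: FIDE-B == REG is false
Combine:
[1.1] false AND false = false
[1.2] true AND true = true
[1.3.2.1] exactly-one(false, true) = true
[1.3.2] NOT true = false
[1.3] false AND false = false
[1] false OR true OR false = true
[2.1.2.1] exactly-one(false, true) = true
[2.1.2] NOT true = false
[2.1] true → false = false
[2.2.1] true AND true = true
[2.2.2.1] false → false (antecedent false ⇒ implication holds) = true
[2.2.2] NOT true = false
[2.2] true → false = false
[2] false → false (antecedent false ⇒ implication holds) = true
[root] true AND true = true
Overall: true → qualifies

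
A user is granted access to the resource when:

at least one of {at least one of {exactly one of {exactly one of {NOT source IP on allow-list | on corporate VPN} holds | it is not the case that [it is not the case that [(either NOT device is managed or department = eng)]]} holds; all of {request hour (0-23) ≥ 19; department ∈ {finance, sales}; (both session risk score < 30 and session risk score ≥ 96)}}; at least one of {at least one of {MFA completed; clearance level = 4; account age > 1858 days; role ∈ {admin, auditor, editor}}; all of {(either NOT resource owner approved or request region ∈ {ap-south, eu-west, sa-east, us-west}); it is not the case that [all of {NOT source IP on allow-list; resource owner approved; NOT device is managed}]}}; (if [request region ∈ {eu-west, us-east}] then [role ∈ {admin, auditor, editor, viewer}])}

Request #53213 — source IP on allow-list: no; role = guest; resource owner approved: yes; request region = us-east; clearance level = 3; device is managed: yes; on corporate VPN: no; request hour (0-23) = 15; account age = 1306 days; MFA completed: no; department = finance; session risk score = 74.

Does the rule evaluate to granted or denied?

Granted

Atomic conditions:
  NOT source IP on allow-list: no → true
  on corporate VPN: no → false
  NOT device is managed: yes → false
  department = eng: finance == eng is false
  request hour (0-23) ≥ 19: 15 ≥ 19 is false
  department ∈ {finance, sales}: finance is in the set → true
  session risk score < 30: 74 < 30 is false
  session risk score ≥ 96: 74 ≥ 96 is false
  MFA completed: no → false
  clearance level = 4: 3 == 4 is false
  account age > 1858 days: 1306 > 1858 is false
  role ∈ {admin, auditor, editor}: guest is not in the set → false
  NOT resource owner approved: yes → false
  request region ∈ {ap-south, eu-west, sa-east, us-west}: us-east is not in the set → false
  resource owner approved: yes → true
  request region ∈ {eu-west, us-east}: us-east is in the set → true
  role ∈ {admin, auditor, editor, viewer}: guest is not in the set → false
Combine:
[1.1.1] exactly-one(true, false) = true
[1.1.2.1.1] false OR false = false
[1.1.2.1] NOT false = true
[1.1.2] NOT true = false
[1.1] exactly-one(true, false) = true
[1.2.3] false AND false = false
[1.2] false AND true AND false = false
[1] true OR false = true
[2.1] false OR false OR false OR false = false
[2.2.1] false OR false = false
[2.2.2.1] true AND true AND false = false
[2.2.2] NOT false = true
[2.2] false AND true = false
[2] false OR false = false
[3] true → false = false
[root] true OR false OR false = true
Overall: true → granted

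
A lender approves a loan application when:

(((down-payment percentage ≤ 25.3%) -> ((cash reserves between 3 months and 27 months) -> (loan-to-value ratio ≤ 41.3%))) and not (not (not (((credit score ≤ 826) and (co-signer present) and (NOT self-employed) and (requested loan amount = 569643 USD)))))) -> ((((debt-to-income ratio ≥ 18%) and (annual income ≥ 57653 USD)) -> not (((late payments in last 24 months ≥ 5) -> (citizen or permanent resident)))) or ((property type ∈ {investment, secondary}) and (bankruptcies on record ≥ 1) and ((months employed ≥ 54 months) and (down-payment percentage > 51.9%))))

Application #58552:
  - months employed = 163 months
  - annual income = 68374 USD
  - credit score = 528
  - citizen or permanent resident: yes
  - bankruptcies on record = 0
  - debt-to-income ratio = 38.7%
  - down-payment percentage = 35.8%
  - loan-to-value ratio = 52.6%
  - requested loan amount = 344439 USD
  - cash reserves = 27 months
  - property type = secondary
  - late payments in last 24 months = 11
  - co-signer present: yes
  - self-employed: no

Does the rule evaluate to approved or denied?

Denied

Atomic conditions:
  down-payment percentage ≤ 25.3%: 35.8 ≤ 25.3 is false
  cash reserves between 3 months and 27 months: 27 in [3, 27] is true
  loan-to-value ratio ≤ 41.3%: 52.6 ≤ 41.3 is false
  credit score ≤ 826: 528 ≤ 826 is true
  co-signer present: yes → true
  NOT self-employed: no → true
  requested loan amount = 569643 USD: 344439 == 569643 is false
  debt-to-income ratio ≥ 18%: 38.7 ≥ 18 is true
  annual income ≥ 57653 USD: 68374 ≥ 57653 is true
  late payments in last 24 months ≥ 5: 11 ≥ 5 is true
  citizen or permanent resident: yes → true
  property type ∈ {investment, secondary}: secondary is in the set → true
  bankruptcies on record ≥ 1: 0 ≥ 1 is false
  months employed ≥ 54 months: 163 ≥ 54 is true
  down-payment percentage > 51.9%: 35.8 > 51.9 is false
Combine:
[1.1.2] true → false = false
[1.1] false → false (antecedent false ⇒ implication holds) = true
[1.2.1.1.1] true AND true AND true AND false = false
[1.2.1.1] NOT false = true
[1.2.1] NOT true = false
[1.2] NOT false = true
[1] true AND true = true
[2.1.1] true AND true = true
[2.1.2.1] true → true = true
[2.1.2] NOT true = false
[2.1] true → false = false
[2.2.3] true AND false = false
[2.2] true AND false AND false = false
[2] false OR false = false
[root] true → false = false
Overall: false → denied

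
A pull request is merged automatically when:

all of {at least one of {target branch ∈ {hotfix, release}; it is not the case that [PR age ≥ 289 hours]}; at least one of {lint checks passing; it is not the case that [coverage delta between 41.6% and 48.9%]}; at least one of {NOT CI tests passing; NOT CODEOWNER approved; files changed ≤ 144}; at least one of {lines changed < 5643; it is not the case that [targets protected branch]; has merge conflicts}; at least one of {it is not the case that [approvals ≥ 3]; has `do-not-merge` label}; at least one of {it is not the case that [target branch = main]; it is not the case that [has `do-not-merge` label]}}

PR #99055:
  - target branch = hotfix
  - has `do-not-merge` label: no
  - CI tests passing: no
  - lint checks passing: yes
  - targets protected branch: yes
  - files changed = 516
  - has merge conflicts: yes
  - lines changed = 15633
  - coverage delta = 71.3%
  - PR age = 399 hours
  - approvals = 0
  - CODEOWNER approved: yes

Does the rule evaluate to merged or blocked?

Merged

Atomic conditions:
  target branch ∈ {hotfix, release}: hotfix is in the set → true
  PR age ≥ 289 hours: 399 ≥ 289 is true
  lint checks passing: yes → true
  coverage delta between 41.6% and 48.9%: 71.3 in [41.6, 48.9] is false
  NOT CI tests passing: no → true
  NOT CODEOWNER approved: yes → false
  files changed ≤ 144: 516 ≤ 144 is false
  lines changed < 5643: 15633 < 5643 is false
  targets protected branch: yes → true
  has merge conflicts: yes → true
  approvals ≥ 3: 0 ≥ 3 is false
  has `do-not-merge` label: no → false
  target branch = main: hotfix == main is false
Combine:
[1.2] NOT true = false
[1] true OR false = true
[2.2] NOT false = true
[2] true OR true = true
[3] true OR false OR false = true
[4.2] NOT true = false
[4] false OR false OR true = true
[5.1] NOT false = true
[5] true OR false = true
[6.1] NOT false = true
[6.2] NOT false = true
[6] true OR true = true
[root] true AND true AND true AND true AND true AND true = true
Overall: true → merged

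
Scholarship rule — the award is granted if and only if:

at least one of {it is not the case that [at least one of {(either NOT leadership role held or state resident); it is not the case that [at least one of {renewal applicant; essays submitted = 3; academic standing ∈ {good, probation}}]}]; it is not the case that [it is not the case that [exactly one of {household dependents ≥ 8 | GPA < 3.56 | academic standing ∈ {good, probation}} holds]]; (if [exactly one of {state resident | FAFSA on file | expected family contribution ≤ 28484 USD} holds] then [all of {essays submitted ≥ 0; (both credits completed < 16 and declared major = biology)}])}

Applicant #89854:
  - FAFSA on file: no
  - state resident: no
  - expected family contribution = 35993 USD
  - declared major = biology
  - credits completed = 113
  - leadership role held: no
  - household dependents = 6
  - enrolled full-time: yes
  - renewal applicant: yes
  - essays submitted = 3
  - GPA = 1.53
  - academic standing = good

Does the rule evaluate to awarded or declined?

Awarded

Atomic conditions:
  NOT leadership role held: no → true
  state resident: no → false
  renewal applicant: yes → true
  essays submitted = 3: 3 == 3 is true
  academic standing ∈ {good, probation}: good is in the set → true
  household dependents ≥ 8: 6 ≥ 8 is false
  GPA < 3.56: 1.53 < 3.56 is true
  FAFSA on file: no → false
  expected family contribution ≤ 28484 USD: 35993 ≤ 28484 is false
  essays submitted ≥ 0: 3 ≥ 0 is true
  credits completed < 16: 113 < 16 is false
  declared major = biology: biology == biology is true
Combine:
[1.1.1] true OR false = true
[1.1.2.1] true OR true OR true = true
[1.1.2] NOT true = false
[1.1] true OR false = true
[1] NOT true = false
[2.1.1] exactly-one(false, true, true) = false
[2.1] NOT false = true
[2] NOT true = false
[3.1] exactly-one(false, false, false) = false
[3.2.2] false AND true = false
[3.2] true AND false = false
[3] false → false (antecedent false ⇒ implication holds) = true
[root] false OR false OR true = true
Overall: true → awarded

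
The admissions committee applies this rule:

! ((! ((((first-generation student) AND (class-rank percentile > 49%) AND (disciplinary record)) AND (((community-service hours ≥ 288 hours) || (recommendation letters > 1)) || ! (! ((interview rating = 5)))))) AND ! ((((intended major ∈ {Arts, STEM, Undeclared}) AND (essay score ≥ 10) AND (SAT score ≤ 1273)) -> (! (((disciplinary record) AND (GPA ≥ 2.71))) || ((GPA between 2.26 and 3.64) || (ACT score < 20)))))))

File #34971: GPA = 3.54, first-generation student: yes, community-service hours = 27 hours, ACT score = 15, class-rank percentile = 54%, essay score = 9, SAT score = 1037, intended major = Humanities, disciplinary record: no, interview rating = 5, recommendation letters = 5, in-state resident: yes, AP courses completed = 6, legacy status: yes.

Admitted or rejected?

Admitted

Atomic conditions:
  first-generation student: yes → true
  class-rank percentile > 49%: 54 > 49 is true
  disciplinary record: no → false
  community-service hours ≥ 288 hours: 27 ≥ 288 is false
  recommendation letters > 1: 5 > 1 is true
  interview rating = 5: 5 == 5 is true
  intended major ∈ {Arts, STEM, Undeclared}: Humanities is not in the set → false
  essay score ≥ 10: 9 ≥ 10 is false
  SAT score ≤ 1273: 1037 ≤ 1273 is true
  GPA ≥ 2.71: 3.54 ≥ 2.71 is true
  GPA between 2.26 and 3.64: 3.54 in [2.26, 3.64] is true
  ACT score < 20: 15 < 20 is true
Combine:
[1.1.1.1] true AND true AND false = false
[1.1.1.2.1] false OR true = true
[1.1.1.2.2.1] NOT true = false
[1.1.1.2.2] NOT false = true
[1.1.1.2] true OR true = true
[1.1.1] false AND true = false
[1.1] NOT false = true
[1.2.1.1] false AND false AND true = false
[1.2.1.2.1.1] false AND true = false
[1.2.1.2.1] NOT false = true
[1.2.1.2.2] true OR true = true
[1.2.1.2] true OR true = true
[1.2.1] false → true (antecedent false ⇒ implication holds) = true
[1.2] NOT true = false
[1] true AND false = false
[root] NOT false = true
Overall: true → admitted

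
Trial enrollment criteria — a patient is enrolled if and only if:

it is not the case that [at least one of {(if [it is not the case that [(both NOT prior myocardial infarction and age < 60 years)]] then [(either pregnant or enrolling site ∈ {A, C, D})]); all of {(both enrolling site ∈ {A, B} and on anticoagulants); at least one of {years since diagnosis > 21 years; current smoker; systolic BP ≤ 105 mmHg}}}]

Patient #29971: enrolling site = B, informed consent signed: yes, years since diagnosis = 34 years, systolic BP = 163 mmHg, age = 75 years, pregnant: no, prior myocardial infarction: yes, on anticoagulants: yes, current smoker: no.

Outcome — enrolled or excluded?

Atomic conditions:
  NOT prior myocardial infarction: yes → false
  age < 60 years: 75 < 60 is false
  pregnant: no → false
  enrolling site ∈ {A, C, D}: B is not in the set → false
  enrolling site ∈ {A, B}: B is in the set → true
  on anticoagulants: yes → true
  years since diagnosis > 21 years: 34 > 21 is true
  current smoker: no → false
  systolic BP ≤ 105 mmHg: 163 ≤ 105 is false
Combine:
[1.1.1.1] false AND false = false
[1.1.1] NOT false = true
[1.1.2] false OR false = false
[1.1] true → false = false
[1.2.1] true AND true = true
[1.2.2] true OR false OR false = true
[1.2] true AND true = true
[1] false OR true = true
[root] NOT true = false
Overall: false → excluded

Excluded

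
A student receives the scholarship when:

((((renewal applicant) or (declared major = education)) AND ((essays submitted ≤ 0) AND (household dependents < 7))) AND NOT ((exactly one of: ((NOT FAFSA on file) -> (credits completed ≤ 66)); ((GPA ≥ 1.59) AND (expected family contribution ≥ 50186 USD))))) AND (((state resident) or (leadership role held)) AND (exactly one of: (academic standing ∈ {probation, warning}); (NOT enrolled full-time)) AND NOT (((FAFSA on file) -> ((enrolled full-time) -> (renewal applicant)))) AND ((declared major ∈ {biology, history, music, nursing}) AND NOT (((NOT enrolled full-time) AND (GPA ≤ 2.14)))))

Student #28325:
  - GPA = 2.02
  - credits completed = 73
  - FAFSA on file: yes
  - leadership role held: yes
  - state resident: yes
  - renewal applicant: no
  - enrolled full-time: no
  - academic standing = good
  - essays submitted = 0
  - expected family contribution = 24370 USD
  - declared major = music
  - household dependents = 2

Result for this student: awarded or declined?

Atomic conditions:
  renewal applicant: no → false
  declared major = education: music == education is false
  essays submitted ≤ 0: 0 ≤ 0 is true
  household dependents < 7: 2 < 7 is true
  NOT FAFSA on file: yes → false
  credits completed ≤ 66: 73 ≤ 66 is false
  GPA ≥ 1.59: 2.02 ≥ 1.59 is true
  expected family contribution ≥ 50186 USD: 24370 ≥ 50186 is false
  state resident: yes → true
  leadership role held: yes → true
  academic standing ∈ {probation, warning}: good is not in the set → false
  NOT enrolled full-time: no → true
  FAFSA on file: yes → true
  enrolled full-time: no → false
  declared major ∈ {biology, history, music, nursing}: music is in the set → true
  GPA ≤ 2.14: 2.02 ≤ 2.14 is true
Combine:
[1.1.1] false OR false = false
[1.1.2] true AND true = true
[1.1] false AND true = false
[1.2.1.1] false → false (antecedent false ⇒ implication holds) = true
[1.2.1.2] true AND false = false
[1.2.1] exactly-one(true, false) = true
[1.2] NOT true = false
[1] false AND false = false
[2.1] true OR true = true
[2.2] exactly-one(false, true) = true
[2.3.1.2] false → false (antecedent false ⇒ implication holds) = true
[2.3.1] true → true = true
[2.3] NOT true = false
[2.4.2.1] true AND true = true
[2.4.2] NOT true = false
[2.4] true AND false = false
[2] true AND true AND false AND false = false
[root] false AND false = false
Overall: false → declined

Declined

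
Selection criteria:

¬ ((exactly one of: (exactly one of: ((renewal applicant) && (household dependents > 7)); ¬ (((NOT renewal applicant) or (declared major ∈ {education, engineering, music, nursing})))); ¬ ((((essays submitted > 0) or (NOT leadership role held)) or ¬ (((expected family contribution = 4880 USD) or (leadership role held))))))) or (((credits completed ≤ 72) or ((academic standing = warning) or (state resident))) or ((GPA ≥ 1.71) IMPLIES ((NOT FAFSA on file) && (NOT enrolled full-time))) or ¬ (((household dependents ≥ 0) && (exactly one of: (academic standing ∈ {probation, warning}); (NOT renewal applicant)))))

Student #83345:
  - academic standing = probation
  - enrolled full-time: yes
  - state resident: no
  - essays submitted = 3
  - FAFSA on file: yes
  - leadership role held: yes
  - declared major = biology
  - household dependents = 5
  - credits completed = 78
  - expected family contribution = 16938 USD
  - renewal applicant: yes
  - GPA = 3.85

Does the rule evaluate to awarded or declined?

Declined

Atomic conditions:
  renewal applicant: yes → true
  household dependents > 7: 5 > 7 is false
  NOT renewal applicant: yes → false
  declared major ∈ {education, engineering, music, nursing}: biology is not in the set → false
  essays submitted > 0: 3 > 0 is true
  NOT leadership role held: yes → false
  expected family contribution = 4880 USD: 16938 == 4880 is false
  leadership role held: yes → true
  credits completed ≤ 72: 78 ≤ 72 is false
  academic standing = warning: probation == warning is false
  state resident: no → false
  GPA ≥ 1.71: 3.85 ≥ 1.71 is true
  NOT FAFSA on file: yes → false
  NOT enrolled full-time: yes → false
  household dependents ≥ 0: 5 ≥ 0 is true
  academic standing ∈ {probation, warning}: probation is in the set → true
Combine:
[1.1.1.1] true AND false = false
[1.1.1.2.1] false OR false = false
[1.1.1.2] NOT false = true
[1.1.1] exactly-one(false, true) = true
[1.1.2.1.1] true OR false = true
[1.1.2.1.2.1] false OR true = true
[1.1.2.1.2] NOT true = false
[1.1.2.1] true OR false = true
[1.1.2] NOT true = false
[1.1] exactly-one(true, false) = true
[1] NOT true = false
[2.1.2] false OR false = false
[2.1] false OR false = false
[2.2.2] false AND false = false
[2.2] true → false = false
[2.3.1.2] exactly-one(true, false) = true
[2.3.1] true AND true = true
[2.3] NOT true = false
[2] false OR false OR false = false
[root] false OR false = false
Overall: false → declined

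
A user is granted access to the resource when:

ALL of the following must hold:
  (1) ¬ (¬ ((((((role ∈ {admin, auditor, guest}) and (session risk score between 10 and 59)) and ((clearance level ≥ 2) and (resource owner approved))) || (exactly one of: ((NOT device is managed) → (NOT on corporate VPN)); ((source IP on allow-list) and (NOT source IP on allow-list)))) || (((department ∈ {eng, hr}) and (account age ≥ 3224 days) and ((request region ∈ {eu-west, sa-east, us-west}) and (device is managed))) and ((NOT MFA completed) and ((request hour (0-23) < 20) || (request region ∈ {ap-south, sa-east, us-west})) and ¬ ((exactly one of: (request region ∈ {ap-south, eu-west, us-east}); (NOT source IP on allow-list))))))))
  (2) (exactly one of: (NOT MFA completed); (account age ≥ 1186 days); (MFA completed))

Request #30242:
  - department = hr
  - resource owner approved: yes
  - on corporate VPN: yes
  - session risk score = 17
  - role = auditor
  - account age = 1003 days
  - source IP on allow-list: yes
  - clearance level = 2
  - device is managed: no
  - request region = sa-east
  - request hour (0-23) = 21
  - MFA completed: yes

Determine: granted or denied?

Granted

Atomic conditions:
  role ∈ {admin, auditor, guest}: auditor is in the set → true
  session risk score between 10 and 59: 17 in [10, 59] is true
  clearance level ≥ 2: 2 ≥ 2 is true
  resource owner approved: yes → true
  NOT device is managed: no → true
  NOT on corporate VPN: yes → false
  source IP on allow-list: yes → true
  NOT source IP on allow-list: yes → false
  department ∈ {eng, hr}: hr is in the set → true
  account age ≥ 3224 days: 1003 ≥ 3224 is false
  request region ∈ {eu-west, sa-east, us-west}: sa-east is in the set → true
  device is managed: no → false
  NOT MFA completed: yes → false
  request hour (0-23) < 20: 21 < 20 is false
  request region ∈ {ap-south, sa-east, us-west}: sa-east is in the set → true
  request region ∈ {ap-south, eu-west, us-east}: sa-east is not in the set → false
  account age ≥ 1186 days: 1003 ≥ 1186 is false
  MFA completed: yes → true
Combine:
[1.1.1.1.1.1] true AND true = true
[1.1.1.1.1.2] true AND true = true
[1.1.1.1.1] true AND true = true
[1.1.1.1.2.1] true → false = false
[1.1.1.1.2.2] true AND false = false
[1.1.1.1.2] exactly-one(false, false) = false
[1.1.1.1] true OR false = true
[1.1.1.2.1.3] true AND false = false
[1.1.1.2.1] true AND false AND false = false
[1.1.1.2.2.2] false OR true = true
[1.1.1.2.2.3.1] exactly-one(false, false) = false
[1.1.1.2.2.3] NOT false = true
[1.1.1.2.2] false AND true AND true = false
[1.1.1.2] false AND false = false
[1.1.1] true OR false = true
[1.1] NOT true = false
[1] NOT false = true
[2] exactly-one(false, false, true) = true
[root] true AND true = true
Overall: true → granted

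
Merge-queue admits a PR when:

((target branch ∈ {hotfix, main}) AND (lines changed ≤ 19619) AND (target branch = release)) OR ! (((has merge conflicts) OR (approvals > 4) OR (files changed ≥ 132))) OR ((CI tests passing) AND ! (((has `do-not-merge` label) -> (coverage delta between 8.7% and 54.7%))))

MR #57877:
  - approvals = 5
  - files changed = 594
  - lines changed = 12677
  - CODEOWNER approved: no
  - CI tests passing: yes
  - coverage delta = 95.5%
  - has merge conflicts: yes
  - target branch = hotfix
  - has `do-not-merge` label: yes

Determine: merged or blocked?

Merged

Atomic conditions:
  target branch ∈ {hotfix, main}: hotfix is in the set → true
  lines changed ≤ 19619: 12677 ≤ 19619 is true
  target branch = release: hotfix == release is false
  has merge conflicts: yes → true
  approvals > 4: 5 > 4 is true
  files changed ≥ 132: 594 ≥ 132 is true
  CI tests passing: yes → true
  has `do-not-merge` label: yes → true
  coverage delta between 8.7% and 54.7%: 95.5 in [8.7, 54.7] is false
Combine:
[1] true AND true AND false = false
[2.1] true OR true OR true = true
[2] NOT true = false
[3.2.1] true → false = false
[3.2] NOT false = true
[3] true AND true = true
[root] false OR false OR true = true
Overall: true → merged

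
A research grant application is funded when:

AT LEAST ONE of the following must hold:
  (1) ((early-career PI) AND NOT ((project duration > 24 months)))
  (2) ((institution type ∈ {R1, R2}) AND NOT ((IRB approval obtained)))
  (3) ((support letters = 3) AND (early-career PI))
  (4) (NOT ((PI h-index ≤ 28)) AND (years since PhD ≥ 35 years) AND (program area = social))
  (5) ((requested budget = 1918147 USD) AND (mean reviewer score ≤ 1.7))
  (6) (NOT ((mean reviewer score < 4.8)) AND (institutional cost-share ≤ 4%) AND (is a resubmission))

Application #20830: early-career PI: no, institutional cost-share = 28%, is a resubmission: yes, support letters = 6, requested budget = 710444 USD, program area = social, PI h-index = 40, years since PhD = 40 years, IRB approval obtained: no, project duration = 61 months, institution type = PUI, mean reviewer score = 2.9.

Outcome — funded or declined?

Atomic conditions:
  early-career PI: no → false
  project duration > 24 months: 61 > 24 is true
  institution type ∈ {R1, R2}: PUI is not in the set → false
  IRB approval obtained: no → false
  support letters = 3: 6 == 3 is false
  PI h-index ≤ 28: 40 ≤ 28 is false
  years since PhD ≥ 35 years: 40 ≥ 35 is true
  program area = social: social == social is true
  requested budget = 1918147 USD: 710444 == 1918147 is false
  mean reviewer score ≤ 1.7: 2.9 ≤ 1.7 is false
  mean reviewer score < 4.8: 2.9 < 4.8 is true
  institutional cost-share ≤ 4%: 28 ≤ 4 is false
  is a resubmission: yes → true
Combine:
[1.2] NOT true = false
[1] false AND false = false
[2.2] NOT false = true
[2] false AND true = false
[3] false AND false = false
[4.1] NOT false = true
[4] true AND true AND true = true
[5] false AND false = false
[6.1] NOT true = false
[6] false AND false AND true = false
[root] false OR false OR false OR true OR false OR false = true
Overall: true → funded

Funded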